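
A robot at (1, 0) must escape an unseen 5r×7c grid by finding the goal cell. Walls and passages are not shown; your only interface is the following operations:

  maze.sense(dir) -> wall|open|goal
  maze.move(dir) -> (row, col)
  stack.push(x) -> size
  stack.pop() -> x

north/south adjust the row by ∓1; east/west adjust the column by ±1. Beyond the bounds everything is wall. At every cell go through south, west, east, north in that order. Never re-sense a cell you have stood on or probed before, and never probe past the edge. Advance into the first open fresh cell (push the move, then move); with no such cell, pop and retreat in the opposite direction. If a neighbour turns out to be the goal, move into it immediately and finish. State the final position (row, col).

-- maze.sense(south) -> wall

-- maze.sense(east) -> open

-- stack.push(east) -> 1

-- maze.move(east) -> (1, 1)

-- maze.sense(south) -> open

-- stack.push(south) -> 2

-- maze.move(south) -> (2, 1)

-- maze.sense(south) -> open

-- stack.push(south) -> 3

-- maze.move(south) -> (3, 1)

-- maze.sense(south) -> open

-- stack.push(south) -> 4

-- maze.move(south) -> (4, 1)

-- maze.sense(west) -> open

-- stack.push(west) -> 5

-- maze.move(west) -> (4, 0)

-- maze.sense(north) -> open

-- stack.push(north) -> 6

-- maze.move(north) -> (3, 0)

-- stack.pop() -> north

-- maze.move(south) -> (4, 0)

-- stack.pop() -> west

-- maze.move(east) -> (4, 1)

-- maze.sense(east) -> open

-- stack.push(east) -> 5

-- maze.move(east) -> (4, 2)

-- maze.sense(east) -> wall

-- maze.sense(north) -> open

-- stack.push(north) -> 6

-- maze.move(north) -> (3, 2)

-- maze.sense(east) -> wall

-- maze.sense(north) -> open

-- stack.push(north) -> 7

-- maze.move(north) -> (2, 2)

-- maze.sense(east) -> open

-- stack.push(east) -> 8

-- maze.move(east) -> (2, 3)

-- maze.sense(east) -> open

-- stack.push(east) -> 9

-- maze.move(east) -> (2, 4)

-- maze.sense(south) -> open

-- stack.push(south) -> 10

-- maze.move(south) -> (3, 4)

-- maze.sense(south) -> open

-- stack.push(south) -> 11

-- maze.move(south) -> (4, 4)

-- maze.sense(east) -> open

-- stack.push(east) -> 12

-- maze.move(east) -> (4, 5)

-- maze.sense(east) -> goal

-- maze.move(east) -> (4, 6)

Answer: (4, 6)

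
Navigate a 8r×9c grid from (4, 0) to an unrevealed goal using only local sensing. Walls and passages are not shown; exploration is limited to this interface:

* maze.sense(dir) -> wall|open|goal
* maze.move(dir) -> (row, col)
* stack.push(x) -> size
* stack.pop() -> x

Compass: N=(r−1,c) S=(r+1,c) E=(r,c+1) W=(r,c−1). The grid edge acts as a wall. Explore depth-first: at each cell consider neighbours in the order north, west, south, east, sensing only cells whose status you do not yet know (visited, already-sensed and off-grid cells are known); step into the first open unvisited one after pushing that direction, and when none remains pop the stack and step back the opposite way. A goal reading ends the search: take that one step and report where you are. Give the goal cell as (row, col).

$ maze.sense dir=north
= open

$ stack.push x=north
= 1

$ maze.move dir=north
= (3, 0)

$ maze.sense dir=north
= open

$ stack.push x=north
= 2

$ maze.move dir=north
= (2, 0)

$ maze.sense dir=north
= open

$ stack.push x=north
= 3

$ maze.move dir=north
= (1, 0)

$ maze.sense dir=north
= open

$ stack.push x=north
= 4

$ maze.move dir=north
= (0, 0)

$ maze.sense dir=east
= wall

$ stack.pop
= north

$ maze.move dir=south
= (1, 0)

$ maze.sense dir=east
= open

$ stack.push x=east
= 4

$ maze.move dir=east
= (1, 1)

$ maze.sense dir=south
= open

$ stack.push x=south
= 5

$ maze.move dir=south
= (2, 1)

$ maze.sense dir=south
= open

$ stack.push x=south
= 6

$ maze.move dir=south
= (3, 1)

$ maze.sense dir=south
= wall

$ maze.sense dir=east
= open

$ stack.push x=east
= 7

$ maze.move dir=east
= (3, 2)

$ maze.sense dir=north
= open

$ stack.push x=north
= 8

$ maze.move dir=north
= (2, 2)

$ maze.sense dir=north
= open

$ stack.push x=north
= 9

$ maze.move dir=north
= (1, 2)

$ maze.sense dir=north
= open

$ stack.push x=north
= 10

$ maze.move dir=north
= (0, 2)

$ maze.sense dir=east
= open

$ stack.push x=east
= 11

$ maze.move dir=east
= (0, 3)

$ maze.sense dir=south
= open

$ stack.push x=south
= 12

$ maze.move dir=south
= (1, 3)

$ maze.sense dir=south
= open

$ stack.push x=south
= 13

$ maze.move dir=south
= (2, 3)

$ maze.sense dir=south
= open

$ stack.push x=south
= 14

$ maze.move dir=south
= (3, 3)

$ maze.sense dir=south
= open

$ stack.push x=south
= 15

$ maze.move dir=south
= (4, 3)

$ maze.sense dir=west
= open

$ stack.push x=west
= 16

$ maze.move dir=west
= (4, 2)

$ maze.sense dir=south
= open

$ stack.push x=south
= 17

$ maze.move dir=south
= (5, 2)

$ maze.sense dir=west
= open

$ stack.push x=west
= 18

$ maze.move dir=west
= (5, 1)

$ maze.sense dir=west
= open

$ stack.push x=west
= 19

$ maze.move dir=west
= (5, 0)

$ maze.sense dir=south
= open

$ stack.push x=south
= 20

$ maze.move dir=south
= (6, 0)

$ maze.sense dir=south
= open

$ stack.push x=south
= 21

$ maze.move dir=south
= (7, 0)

$ maze.sense dir=east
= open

$ stack.push x=east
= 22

$ maze.move dir=east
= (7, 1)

$ maze.sense dir=north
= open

$ stack.push x=north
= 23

$ maze.move dir=north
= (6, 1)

$ maze.sense dir=east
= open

$ stack.push x=east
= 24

$ maze.move dir=east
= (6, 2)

$ maze.sense dir=south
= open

$ stack.push x=south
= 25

$ maze.move dir=south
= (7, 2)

$ maze.sense dir=east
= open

$ stack.push x=east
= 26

$ maze.move dir=east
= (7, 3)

$ maze.sense dir=north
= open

$ stack.push x=north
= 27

$ maze.move dir=north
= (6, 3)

$ maze.sense dir=north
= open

$ stack.push x=north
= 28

$ maze.move dir=north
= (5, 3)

$ maze.sense dir=east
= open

$ stack.push x=east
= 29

$ maze.move dir=east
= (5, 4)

$ maze.sense dir=north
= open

$ stack.push x=north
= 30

$ maze.move dir=north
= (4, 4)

$ maze.sense dir=north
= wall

$ maze.sense dir=east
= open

$ stack.push x=east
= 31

$ maze.move dir=east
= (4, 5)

$ maze.sense dir=north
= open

$ stack.push x=north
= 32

$ maze.move dir=north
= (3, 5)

$ maze.sense dir=north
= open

$ stack.push x=north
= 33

$ maze.move dir=north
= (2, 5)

$ maze.sense dir=north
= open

$ stack.push x=north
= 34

$ maze.move dir=north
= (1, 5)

$ maze.sense dir=north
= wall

$ maze.sense dir=west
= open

$ stack.push x=west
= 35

$ maze.move dir=west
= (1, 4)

$ maze.sense dir=north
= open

$ stack.push x=north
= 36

$ maze.move dir=north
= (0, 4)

$ stack.pop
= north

$ maze.move dir=south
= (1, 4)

$ maze.sense dir=south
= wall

$ stack.pop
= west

$ maze.move dir=east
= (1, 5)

$ maze.sense dir=east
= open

$ stack.push x=east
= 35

$ maze.move dir=east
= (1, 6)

$ maze.sense dir=north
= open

$ stack.push x=north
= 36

$ maze.move dir=north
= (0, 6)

$ maze.sense dir=east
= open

$ stack.push x=east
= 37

$ maze.move dir=east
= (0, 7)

$ maze.sense dir=south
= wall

$ maze.sense dir=east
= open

$ stack.push x=east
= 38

$ maze.move dir=east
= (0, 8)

$ maze.sense dir=south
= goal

$ maze.move dir=south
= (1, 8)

Answer: (1, 8)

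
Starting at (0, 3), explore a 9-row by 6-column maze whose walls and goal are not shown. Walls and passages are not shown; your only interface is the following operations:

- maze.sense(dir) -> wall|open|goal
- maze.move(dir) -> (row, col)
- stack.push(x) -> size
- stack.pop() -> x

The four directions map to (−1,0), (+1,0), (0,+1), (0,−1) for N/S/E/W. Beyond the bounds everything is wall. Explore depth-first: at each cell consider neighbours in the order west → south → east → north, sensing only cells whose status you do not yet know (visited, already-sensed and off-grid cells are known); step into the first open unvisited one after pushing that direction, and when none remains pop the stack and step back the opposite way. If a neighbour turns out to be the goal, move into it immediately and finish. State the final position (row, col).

;; sense(dir='west') => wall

;; sense(dir='south') => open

;; push(x='south') => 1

;; move(dir='south') => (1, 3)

;; sense(dir='west') => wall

;; sense(dir='south') => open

;; push(x='south') => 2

;; move(dir='south') => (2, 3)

;; sense(dir='west') => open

;; push(x='west') => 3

;; move(dir='west') => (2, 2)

;; sense(dir='west') => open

;; push(x='west') => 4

;; move(dir='west') => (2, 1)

;; sense(dir='west') => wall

;; sense(dir='south') => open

;; push(x='south') => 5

;; move(dir='south') => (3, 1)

;; sense(dir='west') => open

;; push(x='west') => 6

;; move(dir='west') => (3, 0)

;; sense(dir='south') => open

;; push(x='south') => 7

;; move(dir='south') => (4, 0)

;; sense(dir='south') => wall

;; sense(dir='east') => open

;; push(x='east') => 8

;; move(dir='east') => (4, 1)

;; sense(dir='south') => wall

;; sense(dir='east') => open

;; push(x='east') => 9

;; move(dir='east') => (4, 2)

;; sense(dir='south') => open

;; push(x='south') => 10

;; move(dir='south') => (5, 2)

;; sense(dir='south') => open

;; push(x='south') => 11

;; move(dir='south') => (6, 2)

;; sense(dir='west') => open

;; push(x='west') => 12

;; move(dir='west') => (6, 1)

;; sense(dir='west') => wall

;; sense(dir='south') => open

;; push(x='south') => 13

;; move(dir='south') => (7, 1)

;; sense(dir='west') => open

;; push(x='west') => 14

;; move(dir='west') => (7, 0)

;; sense(dir='south') => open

;; push(x='south') => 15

;; move(dir='south') => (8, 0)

;; sense(dir='east') => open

;; push(x='east') => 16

;; move(dir='east') => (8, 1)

;; sense(dir='east') => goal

;; move(dir='east') => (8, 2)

Answer: (8, 2)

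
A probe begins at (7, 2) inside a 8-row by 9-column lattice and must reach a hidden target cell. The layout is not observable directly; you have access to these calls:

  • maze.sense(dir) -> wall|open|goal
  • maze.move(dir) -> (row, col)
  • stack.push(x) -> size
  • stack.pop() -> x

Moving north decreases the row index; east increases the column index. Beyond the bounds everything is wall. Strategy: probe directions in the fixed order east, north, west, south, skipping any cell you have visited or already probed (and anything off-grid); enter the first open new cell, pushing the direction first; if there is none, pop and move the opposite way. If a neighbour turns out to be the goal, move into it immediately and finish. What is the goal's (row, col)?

Do: maze.sense[dir→east]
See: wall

Do: maze.sense[dir→north]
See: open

Do: stack.push[x→north]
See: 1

Do: maze.move[dir→north]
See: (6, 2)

Do: maze.sense[dir→east]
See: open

Do: stack.push[x→east]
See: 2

Do: maze.move[dir→east]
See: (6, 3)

Do: maze.sense[dir→east]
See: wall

Do: maze.sense[dir→north]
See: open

Do: stack.push[x→north]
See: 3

Do: maze.move[dir→north]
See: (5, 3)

Do: maze.sense[dir→east]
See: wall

Do: maze.sense[dir→north]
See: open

Do: stack.push[x→north]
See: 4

Do: maze.move[dir→north]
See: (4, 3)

Do: maze.sense[dir→east]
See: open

Do: stack.push[x→east]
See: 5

Do: maze.move[dir→east]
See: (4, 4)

Do: maze.sense[dir→east]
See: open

Do: stack.push[x→east]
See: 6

Do: maze.move[dir→east]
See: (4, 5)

Do: maze.sense[dir→east]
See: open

Do: stack.push[x→east]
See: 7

Do: maze.move[dir→east]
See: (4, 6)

Do: maze.sense[dir→east]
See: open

Do: stack.push[x→east]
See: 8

Do: maze.move[dir→east]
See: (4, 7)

Do: maze.sense[dir→east]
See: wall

Do: maze.sense[dir→north]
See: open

Do: stack.push[x→north]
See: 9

Do: maze.move[dir→north]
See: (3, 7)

Do: maze.sense[dir→east]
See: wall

Do: maze.sense[dir→north]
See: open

Do: stack.push[x→north]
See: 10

Do: maze.move[dir→north]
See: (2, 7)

Do: maze.sense[dir→east]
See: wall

Do: maze.sense[dir→north]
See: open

Do: stack.push[x→north]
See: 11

Do: maze.move[dir→north]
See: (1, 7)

Do: maze.sense[dir→east]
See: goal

Do: maze.move[dir→east]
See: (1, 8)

Answer: (1, 8)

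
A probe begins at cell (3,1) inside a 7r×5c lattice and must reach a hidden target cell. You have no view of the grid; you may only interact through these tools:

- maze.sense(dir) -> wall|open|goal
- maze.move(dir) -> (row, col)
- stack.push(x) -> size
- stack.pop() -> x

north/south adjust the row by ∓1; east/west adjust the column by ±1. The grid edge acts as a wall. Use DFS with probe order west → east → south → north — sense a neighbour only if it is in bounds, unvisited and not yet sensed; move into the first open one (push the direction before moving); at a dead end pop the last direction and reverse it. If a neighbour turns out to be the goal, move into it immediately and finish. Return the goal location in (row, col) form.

Action: maze.sense[west]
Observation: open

Action: stack.push[west]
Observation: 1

Action: maze.move[west]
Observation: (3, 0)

Action: maze.sense[south]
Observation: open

Action: stack.push[south]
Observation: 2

Action: maze.move[south]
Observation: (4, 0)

Action: maze.sense[east]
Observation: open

Action: stack.push[east]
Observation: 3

Action: maze.move[east]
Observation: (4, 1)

Action: maze.sense[east]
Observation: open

Action: stack.push[east]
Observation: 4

Action: maze.move[east]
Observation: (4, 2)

Action: maze.sense[east]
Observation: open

Action: stack.push[east]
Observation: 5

Action: maze.move[east]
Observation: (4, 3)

Action: maze.sense[east]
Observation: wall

Action: maze.sense[south]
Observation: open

Action: stack.push[south]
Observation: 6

Action: maze.move[south]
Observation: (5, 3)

Action: maze.sense[west]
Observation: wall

Action: maze.sense[east]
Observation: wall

Action: maze.sense[south]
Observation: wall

Action: stack.pop[]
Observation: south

Action: maze.move[north]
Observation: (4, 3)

Action: maze.sense[north]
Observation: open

Action: stack.push[north]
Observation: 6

Action: maze.move[north]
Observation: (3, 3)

Action: maze.sense[west]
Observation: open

Action: stack.push[west]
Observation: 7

Action: maze.move[west]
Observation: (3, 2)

Action: maze.sense[north]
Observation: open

Action: stack.push[north]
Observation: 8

Action: maze.move[north]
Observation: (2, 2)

Action: maze.sense[west]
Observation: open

Action: stack.push[west]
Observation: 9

Action: maze.move[west]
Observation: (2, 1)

Action: maze.sense[west]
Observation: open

Action: stack.push[west]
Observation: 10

Action: maze.move[west]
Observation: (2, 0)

Action: maze.sense[north]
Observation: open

Action: stack.push[north]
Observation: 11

Action: maze.move[north]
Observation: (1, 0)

Action: maze.sense[east]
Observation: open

Action: stack.push[east]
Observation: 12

Action: maze.move[east]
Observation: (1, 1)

Action: maze.sense[east]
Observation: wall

Action: maze.sense[north]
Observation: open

Action: stack.push[north]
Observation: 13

Action: maze.move[north]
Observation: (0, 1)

Action: maze.sense[west]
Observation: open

Action: stack.push[west]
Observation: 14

Action: maze.move[west]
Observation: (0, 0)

Action: stack.pop[]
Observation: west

Action: maze.move[east]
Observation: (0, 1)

Action: maze.sense[east]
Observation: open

Action: stack.push[east]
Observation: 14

Action: maze.move[east]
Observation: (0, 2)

Action: maze.sense[east]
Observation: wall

Action: stack.pop[]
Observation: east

Action: maze.move[west]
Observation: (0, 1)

Action: stack.pop[]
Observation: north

Action: maze.move[south]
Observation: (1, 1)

Action: stack.pop[]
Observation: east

Action: maze.move[west]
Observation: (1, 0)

Action: stack.pop[]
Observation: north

Action: maze.move[south]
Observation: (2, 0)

Action: stack.pop[]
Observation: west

Action: maze.move[east]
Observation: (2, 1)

Action: stack.pop[]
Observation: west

Action: maze.move[east]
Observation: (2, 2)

Action: maze.sense[east]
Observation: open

Action: stack.push[east]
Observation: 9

Action: maze.move[east]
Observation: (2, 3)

Action: maze.sense[east]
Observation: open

Action: stack.push[east]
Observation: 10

Action: maze.move[east]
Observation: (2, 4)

Action: maze.sense[south]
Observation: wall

Action: maze.sense[north]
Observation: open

Action: stack.push[north]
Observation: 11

Action: maze.move[north]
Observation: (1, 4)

Action: maze.sense[west]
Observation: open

Action: stack.push[west]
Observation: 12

Action: maze.move[west]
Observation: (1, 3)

Action: stack.pop[]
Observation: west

Action: maze.move[east]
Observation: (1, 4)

Action: maze.sense[north]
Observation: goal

Action: maze.move[north]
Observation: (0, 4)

Answer: (0, 4)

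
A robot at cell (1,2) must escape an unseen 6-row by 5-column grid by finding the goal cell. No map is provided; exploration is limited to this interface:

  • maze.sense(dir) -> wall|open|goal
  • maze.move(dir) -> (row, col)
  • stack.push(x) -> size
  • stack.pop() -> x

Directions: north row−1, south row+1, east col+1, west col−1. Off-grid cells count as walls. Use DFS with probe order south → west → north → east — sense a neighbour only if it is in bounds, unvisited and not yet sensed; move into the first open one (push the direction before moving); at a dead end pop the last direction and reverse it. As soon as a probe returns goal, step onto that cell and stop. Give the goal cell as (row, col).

I use maze.sense passing south, and see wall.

Next I call maze.sense passing west, which returns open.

I call stack.push passing west, which returns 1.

I use maze.move passing west, — result: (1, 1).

I call maze.sense passing south, and see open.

I use stack.push passing south, and observe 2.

I run maze.move passing south, — result: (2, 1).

I use maze.sense passing south, — result: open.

Calling stack.push passing south, : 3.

I invoke maze.move passing south, : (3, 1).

I try maze.sense passing south, and get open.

I try stack.push passing south, which returns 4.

I use maze.move passing south, and see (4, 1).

Then maze.sense passing south, → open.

I try stack.push passing south, and get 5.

Then maze.move passing south, and see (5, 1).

I run maze.sense passing west, and get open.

Calling stack.push passing west, and see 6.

I run maze.move passing west, yielding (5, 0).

Now I run maze.sense passing north, giving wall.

I invoke stack.pop, → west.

I run maze.move passing east, which returns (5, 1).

I invoke maze.sense passing east, giving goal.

Using maze.move passing east, : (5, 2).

Answer: (5, 2)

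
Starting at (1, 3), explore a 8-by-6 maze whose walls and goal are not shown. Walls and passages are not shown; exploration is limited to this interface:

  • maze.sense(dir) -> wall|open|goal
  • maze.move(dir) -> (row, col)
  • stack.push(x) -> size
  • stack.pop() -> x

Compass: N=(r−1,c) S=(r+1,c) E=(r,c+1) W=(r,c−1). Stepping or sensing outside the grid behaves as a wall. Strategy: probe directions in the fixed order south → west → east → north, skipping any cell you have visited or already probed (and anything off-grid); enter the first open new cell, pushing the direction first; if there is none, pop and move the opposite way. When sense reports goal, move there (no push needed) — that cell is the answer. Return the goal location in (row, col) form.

Step: maze.sense[dir=south]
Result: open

Step: stack.push[x=south]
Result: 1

Step: maze.move[dir=south]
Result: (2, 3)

Step: maze.sense[dir=south]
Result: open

Step: stack.push[x=south]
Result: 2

Step: maze.move[dir=south]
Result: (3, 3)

Step: maze.sense[dir=south]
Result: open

Step: stack.push[x=south]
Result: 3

Step: maze.move[dir=south]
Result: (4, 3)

Step: maze.sense[dir=south]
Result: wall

Step: maze.sense[dir=west]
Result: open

Step: stack.push[x=west]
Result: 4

Step: maze.move[dir=west]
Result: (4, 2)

Step: maze.sense[dir=south]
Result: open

Step: stack.push[x=south]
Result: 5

Step: maze.move[dir=south]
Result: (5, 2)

Step: maze.sense[dir=south]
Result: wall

Step: maze.sense[dir=west]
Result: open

Step: stack.push[x=west]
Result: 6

Step: maze.move[dir=west]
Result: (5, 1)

Step: maze.sense[dir=south]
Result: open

Step: stack.push[x=south]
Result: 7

Step: maze.move[dir=south]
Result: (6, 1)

Step: maze.sense[dir=south]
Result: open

Step: stack.push[x=south]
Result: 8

Step: maze.move[dir=south]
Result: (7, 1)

Step: maze.sense[dir=west]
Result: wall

Step: maze.sense[dir=east]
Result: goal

Step: maze.move[dir=east]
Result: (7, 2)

Answer: (7, 2)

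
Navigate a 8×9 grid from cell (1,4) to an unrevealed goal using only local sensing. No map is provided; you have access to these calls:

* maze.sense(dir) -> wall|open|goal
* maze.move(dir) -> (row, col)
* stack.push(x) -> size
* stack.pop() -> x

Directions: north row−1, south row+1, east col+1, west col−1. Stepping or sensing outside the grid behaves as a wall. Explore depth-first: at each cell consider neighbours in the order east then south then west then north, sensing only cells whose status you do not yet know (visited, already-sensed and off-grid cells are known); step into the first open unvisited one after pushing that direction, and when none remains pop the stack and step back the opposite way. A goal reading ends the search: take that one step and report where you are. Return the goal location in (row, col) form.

> maze.sense dir→east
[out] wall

> maze.sense dir→south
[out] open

> stack.push x→south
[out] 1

> maze.move dir→south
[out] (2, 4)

> maze.sense dir→east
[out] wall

> maze.sense dir→south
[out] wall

> maze.sense dir→west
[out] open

> stack.push x→west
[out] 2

> maze.move dir→west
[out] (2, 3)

> maze.sense dir→south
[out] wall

> maze.sense dir→west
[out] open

> stack.push x→west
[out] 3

> maze.move dir→west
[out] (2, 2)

> maze.sense dir→south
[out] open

> stack.push x→south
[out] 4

> maze.move dir→south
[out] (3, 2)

> maze.sense dir→south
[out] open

> stack.push x→south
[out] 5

> maze.move dir→south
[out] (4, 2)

> maze.sense dir→east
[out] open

> stack.push x→east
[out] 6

> maze.move dir→east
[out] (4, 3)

> maze.sense dir→east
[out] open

> stack.push x→east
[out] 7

> maze.move dir→east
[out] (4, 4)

> maze.sense dir→east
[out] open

> stack.push x→east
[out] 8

> maze.move dir→east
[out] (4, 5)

> maze.sense dir→east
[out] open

> stack.push x→east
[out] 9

> maze.move dir→east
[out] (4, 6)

> maze.sense dir→east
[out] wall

> maze.sense dir→south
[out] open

> stack.push x→south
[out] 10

> maze.move dir→south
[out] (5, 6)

> maze.sense dir→east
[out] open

> stack.push x→east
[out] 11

> maze.move dir→east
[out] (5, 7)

> maze.sense dir→east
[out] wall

> maze.sense dir→south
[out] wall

> stack.pop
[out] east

> maze.move dir→west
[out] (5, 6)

> maze.sense dir→south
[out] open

> stack.push x→south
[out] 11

> maze.move dir→south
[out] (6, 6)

> maze.sense dir→south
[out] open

> stack.push x→south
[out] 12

> maze.move dir→south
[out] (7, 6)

> maze.sense dir→east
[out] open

> stack.push x→east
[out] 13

> maze.move dir→east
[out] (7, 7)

> maze.sense dir→east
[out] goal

> maze.move dir→east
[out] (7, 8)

Answer: (7, 8)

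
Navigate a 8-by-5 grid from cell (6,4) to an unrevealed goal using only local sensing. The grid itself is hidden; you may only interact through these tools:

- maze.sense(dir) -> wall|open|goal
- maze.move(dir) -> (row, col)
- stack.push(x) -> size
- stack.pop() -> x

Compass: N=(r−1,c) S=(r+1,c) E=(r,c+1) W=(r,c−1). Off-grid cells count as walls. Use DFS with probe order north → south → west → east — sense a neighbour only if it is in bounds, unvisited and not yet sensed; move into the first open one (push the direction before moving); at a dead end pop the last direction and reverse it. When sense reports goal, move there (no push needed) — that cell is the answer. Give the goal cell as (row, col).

~$ maze.sense north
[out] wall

~$ maze.sense south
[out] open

~$ stack.push south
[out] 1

~$ maze.move south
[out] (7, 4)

~$ maze.sense west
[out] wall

~$ stack.pop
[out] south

~$ maze.move north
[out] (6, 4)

~$ maze.sense west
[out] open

~$ stack.push west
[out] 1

~$ maze.move west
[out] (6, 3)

~$ maze.sense north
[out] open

~$ stack.push north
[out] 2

~$ maze.move north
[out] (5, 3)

~$ maze.sense north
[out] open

~$ stack.push north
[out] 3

~$ maze.move north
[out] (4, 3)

~$ maze.sense north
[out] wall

~$ maze.sense west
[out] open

~$ stack.push west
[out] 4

~$ maze.move west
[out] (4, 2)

~$ maze.sense north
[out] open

~$ stack.push north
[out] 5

~$ maze.move north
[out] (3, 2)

~$ maze.sense north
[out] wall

~$ maze.sense west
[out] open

~$ stack.push west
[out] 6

~$ maze.move west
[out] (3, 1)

~$ maze.sense north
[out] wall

~$ maze.sense south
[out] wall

~$ maze.sense west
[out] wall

~$ stack.pop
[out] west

~$ maze.move east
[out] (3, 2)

~$ stack.pop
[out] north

~$ maze.move south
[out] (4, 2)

~$ maze.sense south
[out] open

~$ stack.push south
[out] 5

~$ maze.move south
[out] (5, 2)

~$ maze.sense south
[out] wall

~$ maze.sense west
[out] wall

~$ stack.pop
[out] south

~$ maze.move north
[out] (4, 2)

~$ stack.pop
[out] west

~$ maze.move east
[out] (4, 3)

~$ maze.sense east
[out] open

~$ stack.push east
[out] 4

~$ maze.move east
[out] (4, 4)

~$ maze.sense north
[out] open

~$ stack.push north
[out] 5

~$ maze.move north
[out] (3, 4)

~$ maze.sense north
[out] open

~$ stack.push north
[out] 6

~$ maze.move north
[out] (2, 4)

~$ maze.sense north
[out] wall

~$ maze.sense west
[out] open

~$ stack.push west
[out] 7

~$ maze.move west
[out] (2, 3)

~$ maze.sense north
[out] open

~$ stack.push north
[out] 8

~$ maze.move north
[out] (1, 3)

~$ maze.sense north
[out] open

~$ stack.push north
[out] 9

~$ maze.move north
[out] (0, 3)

~$ maze.sense west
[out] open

~$ stack.push west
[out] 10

~$ maze.move west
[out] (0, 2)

~$ maze.sense south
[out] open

~$ stack.push south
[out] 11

~$ maze.move south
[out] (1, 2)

~$ maze.sense west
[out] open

~$ stack.push west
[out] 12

~$ maze.move west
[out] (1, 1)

~$ maze.sense north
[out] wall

~$ maze.sense west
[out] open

~$ stack.push west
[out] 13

~$ maze.move west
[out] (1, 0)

~$ maze.sense north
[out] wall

~$ maze.sense south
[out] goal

~$ maze.move south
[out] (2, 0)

Answer: (2, 0)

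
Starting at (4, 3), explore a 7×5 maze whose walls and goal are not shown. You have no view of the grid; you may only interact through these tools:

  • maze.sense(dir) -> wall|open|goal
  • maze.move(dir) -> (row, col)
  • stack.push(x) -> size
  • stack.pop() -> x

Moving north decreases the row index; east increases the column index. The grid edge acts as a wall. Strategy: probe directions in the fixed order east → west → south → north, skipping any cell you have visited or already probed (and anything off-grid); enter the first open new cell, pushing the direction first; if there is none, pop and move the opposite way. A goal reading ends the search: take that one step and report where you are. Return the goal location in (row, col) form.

-- 1. maze.sense(east) => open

-- 2. stack.push(east) => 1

-- 3. maze.move(east) => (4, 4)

-- 4. maze.sense(south) => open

-- 5. stack.push(south) => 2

-- 6. maze.move(south) => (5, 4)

-- 7. maze.sense(west) => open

-- 8. stack.push(west) => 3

-- 9. maze.move(west) => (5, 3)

-- 10. maze.sense(west) => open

-- 11. stack.push(west) => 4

-- 12. maze.move(west) => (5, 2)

-- 13. maze.sense(west) => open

-- 14. stack.push(west) => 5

-- 15. maze.move(west) => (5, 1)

-- 16. maze.sense(west) => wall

-- 17. maze.sense(south) => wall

-- 18. maze.sense(north) => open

-- 19. stack.push(north) => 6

-- 20. maze.move(north) => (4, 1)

-- 21. maze.sense(east) => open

-- 22. stack.push(east) => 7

-- 23. maze.move(east) => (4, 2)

-- 24. maze.sense(north) => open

-- 25. stack.push(north) => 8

-- 26. maze.move(north) => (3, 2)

-- 27. maze.sense(east) => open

-- 28. stack.push(east) => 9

-- 29. maze.move(east) => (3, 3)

-- 30. maze.sense(east) => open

-- 31. stack.push(east) => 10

-- 32. maze.move(east) => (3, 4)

-- 33. maze.sense(north) => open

-- 34. stack.push(north) => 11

-- 35. maze.move(north) => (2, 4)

-- 36. maze.sense(west) => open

-- 37. stack.push(west) => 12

-- 38. maze.move(west) => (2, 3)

-- 39. maze.sense(west) => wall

-- 40. maze.sense(north) => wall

-- 41. stack.pop() => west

-- 42. maze.move(east) => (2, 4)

-- 43. maze.sense(north) => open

-- 44. stack.push(north) => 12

-- 45. maze.move(north) => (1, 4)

-- 46. maze.sense(north) => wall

-- 47. stack.pop() => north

-- 48. maze.move(south) => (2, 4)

-- 49. stack.pop() => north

-- 50. maze.move(south) => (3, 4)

-- 51. stack.pop() => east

-- 52. maze.move(west) => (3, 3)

-- 53. stack.pop() => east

-- 54. maze.move(west) => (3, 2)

-- 55. maze.sense(west) => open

-- 56. stack.push(west) => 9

-- 57. maze.move(west) => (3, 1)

-- 58. maze.sense(west) => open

-- 59. stack.push(west) => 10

-- 60. maze.move(west) => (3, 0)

-- 61. maze.sense(south) => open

-- 62. stack.push(south) => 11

-- 63. maze.move(south) => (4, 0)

-- 64. stack.pop() => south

-- 65. maze.move(north) => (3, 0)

-- 66. maze.sense(north) => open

-- 67. stack.push(north) => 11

-- 68. maze.move(north) => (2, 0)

-- 69. maze.sense(east) => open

-- 70. stack.push(east) => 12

-- 71. maze.move(east) => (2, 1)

-- 72. maze.sense(north) => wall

-- 73. stack.pop() => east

-- 74. maze.move(west) => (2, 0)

-- 75. maze.sense(north) => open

-- 76. stack.push(north) => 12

-- 77. maze.move(north) => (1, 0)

-- 78. maze.sense(north) => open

-- 79. stack.push(north) => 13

-- 80. maze.move(north) => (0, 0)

-- 81. maze.sense(east) => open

-- 82. stack.push(east) => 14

-- 83. maze.move(east) => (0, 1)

-- 84. maze.sense(east) => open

-- 85. stack.push(east) => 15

-- 86. maze.move(east) => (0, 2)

-- 87. maze.sense(east) => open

-- 88. stack.push(east) => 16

-- 89. maze.move(east) => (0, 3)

-- 90. stack.pop() => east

-- 91. maze.move(west) => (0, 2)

-- 92. maze.sense(south) => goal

-- 93. maze.move(south) => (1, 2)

Answer: (1, 2)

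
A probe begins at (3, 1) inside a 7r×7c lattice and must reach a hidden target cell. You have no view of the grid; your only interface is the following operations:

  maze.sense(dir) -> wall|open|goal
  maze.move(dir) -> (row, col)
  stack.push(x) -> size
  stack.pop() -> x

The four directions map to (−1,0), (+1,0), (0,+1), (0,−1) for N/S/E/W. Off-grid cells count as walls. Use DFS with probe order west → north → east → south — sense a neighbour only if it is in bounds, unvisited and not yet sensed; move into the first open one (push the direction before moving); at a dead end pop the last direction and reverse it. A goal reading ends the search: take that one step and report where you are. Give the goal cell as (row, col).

~$ maze.sense west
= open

~$ stack.push west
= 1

~$ maze.move west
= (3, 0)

~$ maze.sense north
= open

~$ stack.push north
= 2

~$ maze.move north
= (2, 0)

~$ maze.sense north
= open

~$ stack.push north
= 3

~$ maze.move north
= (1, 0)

~$ maze.sense north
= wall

~$ maze.sense east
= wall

~$ stack.pop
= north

~$ maze.move south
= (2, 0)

~$ maze.sense east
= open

~$ stack.push east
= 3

~$ maze.move east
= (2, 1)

~$ maze.sense east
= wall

~$ stack.pop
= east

~$ maze.move west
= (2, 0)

~$ stack.pop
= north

~$ maze.move south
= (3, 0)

~$ maze.sense south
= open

~$ stack.push south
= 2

~$ maze.move south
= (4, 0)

~$ maze.sense east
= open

~$ stack.push east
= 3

~$ maze.move east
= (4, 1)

~$ maze.sense east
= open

~$ stack.push east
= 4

~$ maze.move east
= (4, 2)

~$ maze.sense north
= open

~$ stack.push north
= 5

~$ maze.move north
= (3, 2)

~$ maze.sense east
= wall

~$ stack.pop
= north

~$ maze.move south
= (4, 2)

~$ maze.sense east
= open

~$ stack.push east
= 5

~$ maze.move east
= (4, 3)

~$ maze.sense east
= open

~$ stack.push east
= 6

~$ maze.move east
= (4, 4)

~$ maze.sense north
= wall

~$ maze.sense east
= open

~$ stack.push east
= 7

~$ maze.move east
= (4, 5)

~$ maze.sense north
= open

~$ stack.push north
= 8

~$ maze.move north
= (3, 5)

~$ maze.sense north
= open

~$ stack.push north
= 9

~$ maze.move north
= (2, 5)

~$ maze.sense west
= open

~$ stack.push west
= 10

~$ maze.move west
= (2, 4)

~$ maze.sense west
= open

~$ stack.push west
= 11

~$ maze.move west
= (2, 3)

~$ maze.sense north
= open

~$ stack.push north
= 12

~$ maze.move north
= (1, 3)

~$ maze.sense west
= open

~$ stack.push west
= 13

~$ maze.move west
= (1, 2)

~$ maze.sense north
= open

~$ stack.push north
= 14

~$ maze.move north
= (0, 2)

~$ maze.sense west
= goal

~$ maze.move west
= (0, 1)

Answer: (0, 1)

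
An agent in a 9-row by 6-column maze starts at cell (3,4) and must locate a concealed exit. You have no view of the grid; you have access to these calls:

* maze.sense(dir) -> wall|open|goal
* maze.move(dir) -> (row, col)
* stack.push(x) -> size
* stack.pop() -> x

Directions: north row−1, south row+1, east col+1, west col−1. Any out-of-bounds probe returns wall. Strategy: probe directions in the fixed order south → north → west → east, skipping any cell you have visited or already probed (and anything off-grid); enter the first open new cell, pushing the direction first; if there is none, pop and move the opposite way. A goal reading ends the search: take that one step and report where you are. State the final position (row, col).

>> maze.sense(dir='south')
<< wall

>> maze.sense(dir='north')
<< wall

>> maze.sense(dir='west')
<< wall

>> maze.sense(dir='east')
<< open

>> stack.push(x='east')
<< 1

>> maze.move(dir='east')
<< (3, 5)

>> maze.sense(dir='south')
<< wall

>> maze.sense(dir='north')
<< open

>> stack.push(x='north')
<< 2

>> maze.move(dir='north')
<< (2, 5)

>> maze.sense(dir='north')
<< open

>> stack.push(x='north')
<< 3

>> maze.move(dir='north')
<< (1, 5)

>> maze.sense(dir='north')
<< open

>> stack.push(x='north')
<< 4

>> maze.move(dir='north')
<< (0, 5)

>> maze.sense(dir='west')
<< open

>> stack.push(x='west')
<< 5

>> maze.move(dir='west')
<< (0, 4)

>> maze.sense(dir='south')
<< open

>> stack.push(x='south')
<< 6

>> maze.move(dir='south')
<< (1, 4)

>> maze.sense(dir='west')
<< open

>> stack.push(x='west')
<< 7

>> maze.move(dir='west')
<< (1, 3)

>> maze.sense(dir='south')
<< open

>> stack.push(x='south')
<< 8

>> maze.move(dir='south')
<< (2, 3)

>> maze.sense(dir='west')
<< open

>> stack.push(x='west')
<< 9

>> maze.move(dir='west')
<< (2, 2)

>> maze.sense(dir='south')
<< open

>> stack.push(x='south')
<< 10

>> maze.move(dir='south')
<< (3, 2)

>> maze.sense(dir='south')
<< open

>> stack.push(x='south')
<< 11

>> maze.move(dir='south')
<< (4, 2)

>> maze.sense(dir='south')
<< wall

>> maze.sense(dir='west')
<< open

>> stack.push(x='west')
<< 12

>> maze.move(dir='west')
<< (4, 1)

>> maze.sense(dir='south')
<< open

>> stack.push(x='south')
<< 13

>> maze.move(dir='south')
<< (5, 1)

>> maze.sense(dir='south')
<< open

>> stack.push(x='south')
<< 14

>> maze.move(dir='south')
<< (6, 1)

>> maze.sense(dir='south')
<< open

>> stack.push(x='south')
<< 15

>> maze.move(dir='south')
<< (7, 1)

>> maze.sense(dir='south')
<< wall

>> maze.sense(dir='west')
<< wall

>> maze.sense(dir='east')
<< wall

>> stack.pop()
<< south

>> maze.move(dir='north')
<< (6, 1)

>> maze.sense(dir='west')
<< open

>> stack.push(x='west')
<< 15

>> maze.move(dir='west')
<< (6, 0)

>> maze.sense(dir='north')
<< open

>> stack.push(x='north')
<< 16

>> maze.move(dir='north')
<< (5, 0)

>> maze.sense(dir='north')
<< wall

>> stack.pop()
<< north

>> maze.move(dir='south')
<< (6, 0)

>> stack.pop()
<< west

>> maze.move(dir='east')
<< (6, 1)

>> maze.sense(dir='east')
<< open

>> stack.push(x='east')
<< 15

>> maze.move(dir='east')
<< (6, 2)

>> maze.sense(dir='east')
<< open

>> stack.push(x='east')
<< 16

>> maze.move(dir='east')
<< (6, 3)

>> maze.sense(dir='south')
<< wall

>> maze.sense(dir='north')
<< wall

>> maze.sense(dir='east')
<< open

>> stack.push(x='east')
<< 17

>> maze.move(dir='east')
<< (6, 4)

>> maze.sense(dir='south')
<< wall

>> maze.sense(dir='north')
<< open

>> stack.push(x='north')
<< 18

>> maze.move(dir='north')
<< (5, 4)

>> maze.sense(dir='east')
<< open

>> stack.push(x='east')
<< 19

>> maze.move(dir='east')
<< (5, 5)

>> maze.sense(dir='south')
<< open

>> stack.push(x='south')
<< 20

>> maze.move(dir='south')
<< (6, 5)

>> maze.sense(dir='south')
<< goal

>> maze.move(dir='south')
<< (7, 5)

Answer: (7, 5)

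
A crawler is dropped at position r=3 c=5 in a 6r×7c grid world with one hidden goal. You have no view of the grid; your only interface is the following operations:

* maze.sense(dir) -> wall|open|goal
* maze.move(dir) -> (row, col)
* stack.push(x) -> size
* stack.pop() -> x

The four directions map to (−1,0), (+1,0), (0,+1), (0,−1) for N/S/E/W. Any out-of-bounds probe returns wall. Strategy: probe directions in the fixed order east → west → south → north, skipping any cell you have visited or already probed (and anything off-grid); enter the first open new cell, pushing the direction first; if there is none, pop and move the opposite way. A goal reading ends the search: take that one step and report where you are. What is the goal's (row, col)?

Act: maze.sense[east]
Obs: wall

Act: maze.sense[west]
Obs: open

Act: stack.push[west]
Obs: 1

Act: maze.move[west]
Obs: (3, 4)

Act: maze.sense[west]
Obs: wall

Act: maze.sense[south]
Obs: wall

Act: maze.sense[north]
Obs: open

Act: stack.push[north]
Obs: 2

Act: maze.move[north]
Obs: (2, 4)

Act: maze.sense[east]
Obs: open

Act: stack.push[east]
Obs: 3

Act: maze.move[east]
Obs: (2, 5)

Act: maze.sense[east]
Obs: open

Act: stack.push[east]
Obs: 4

Act: maze.move[east]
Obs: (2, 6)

Act: maze.sense[north]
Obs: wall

Act: stack.pop[]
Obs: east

Act: maze.move[west]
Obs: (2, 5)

Act: maze.sense[north]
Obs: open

Act: stack.push[north]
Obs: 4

Act: maze.move[north]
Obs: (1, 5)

Act: maze.sense[west]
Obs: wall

Act: maze.sense[north]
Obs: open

Act: stack.push[north]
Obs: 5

Act: maze.move[north]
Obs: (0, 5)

Act: maze.sense[east]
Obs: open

Act: stack.push[east]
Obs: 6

Act: maze.move[east]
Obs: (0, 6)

Act: stack.pop[]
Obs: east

Act: maze.move[west]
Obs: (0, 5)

Act: maze.sense[west]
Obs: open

Act: stack.push[west]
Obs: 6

Act: maze.move[west]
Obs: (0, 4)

Act: maze.sense[west]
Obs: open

Act: stack.push[west]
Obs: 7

Act: maze.move[west]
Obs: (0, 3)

Act: maze.sense[west]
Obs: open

Act: stack.push[west]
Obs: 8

Act: maze.move[west]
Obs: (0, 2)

Act: maze.sense[west]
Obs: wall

Act: maze.sense[south]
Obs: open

Act: stack.push[south]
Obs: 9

Act: maze.move[south]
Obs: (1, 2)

Act: maze.sense[east]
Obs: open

Act: stack.push[east]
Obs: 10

Act: maze.move[east]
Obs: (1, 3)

Act: maze.sense[south]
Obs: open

Act: stack.push[south]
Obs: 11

Act: maze.move[south]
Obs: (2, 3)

Act: maze.sense[west]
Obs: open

Act: stack.push[west]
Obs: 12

Act: maze.move[west]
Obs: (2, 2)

Act: maze.sense[west]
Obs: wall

Act: maze.sense[south]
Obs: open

Act: stack.push[south]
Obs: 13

Act: maze.move[south]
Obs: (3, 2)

Act: maze.sense[west]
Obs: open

Act: stack.push[west]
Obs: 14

Act: maze.move[west]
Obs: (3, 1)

Act: maze.sense[west]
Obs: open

Act: stack.push[west]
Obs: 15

Act: maze.move[west]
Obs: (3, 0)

Act: maze.sense[south]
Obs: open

Act: stack.push[south]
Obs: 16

Act: maze.move[south]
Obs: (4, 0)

Act: maze.sense[east]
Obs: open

Act: stack.push[east]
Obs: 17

Act: maze.move[east]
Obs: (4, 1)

Act: maze.sense[east]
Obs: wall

Act: maze.sense[south]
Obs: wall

Act: stack.pop[]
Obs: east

Act: maze.move[west]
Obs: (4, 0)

Act: maze.sense[south]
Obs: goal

Act: maze.move[south]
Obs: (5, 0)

Answer: (5, 0)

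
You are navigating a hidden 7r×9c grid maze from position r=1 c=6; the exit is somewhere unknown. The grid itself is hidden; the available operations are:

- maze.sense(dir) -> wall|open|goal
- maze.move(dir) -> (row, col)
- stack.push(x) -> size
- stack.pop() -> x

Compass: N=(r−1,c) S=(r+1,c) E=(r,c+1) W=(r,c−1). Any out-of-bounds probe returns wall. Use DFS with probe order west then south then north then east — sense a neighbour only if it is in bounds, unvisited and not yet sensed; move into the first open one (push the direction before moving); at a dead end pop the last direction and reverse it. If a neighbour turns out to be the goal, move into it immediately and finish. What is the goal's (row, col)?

# maze.sense(dir='west') == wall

# maze.sense(dir='south') == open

# stack.push(x='south') == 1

# maze.move(dir='south') == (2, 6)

# maze.sense(dir='west') == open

# stack.push(x='west') == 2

# maze.move(dir='west') == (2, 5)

# maze.sense(dir='west') == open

# stack.push(x='west') == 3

# maze.move(dir='west') == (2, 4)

# maze.sense(dir='west') == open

# stack.push(x='west') == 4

# maze.move(dir='west') == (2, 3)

# maze.sense(dir='west') == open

# stack.push(x='west') == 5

# maze.move(dir='west') == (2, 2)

# maze.sense(dir='west') == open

# stack.push(x='west') == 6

# maze.move(dir='west') == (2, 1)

# maze.sense(dir='west') == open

# stack.push(x='west') == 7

# maze.move(dir='west') == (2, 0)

# maze.sense(dir='south') == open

# stack.push(x='south') == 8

# maze.move(dir='south') == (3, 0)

# maze.sense(dir='south') == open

# stack.push(x='south') == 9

# maze.move(dir='south') == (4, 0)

# maze.sense(dir='south') == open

# stack.push(x='south') == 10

# maze.move(dir='south') == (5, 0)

# maze.sense(dir='south') == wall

# maze.sense(dir='east') == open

# stack.push(x='east') == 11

# maze.move(dir='east') == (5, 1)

# maze.sense(dir='south') == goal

# maze.move(dir='south') == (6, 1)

Answer: (6, 1)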